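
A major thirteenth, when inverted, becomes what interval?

minor 3rd

First reduce the compound major thirteenth to its simple form, a major sixth.
Interval numbers invert to sum to nine: 6 + 3 = 9, so a sixth inverts to a third.
Quality inverts too: major becomes minor. That makes the inversion a minor third.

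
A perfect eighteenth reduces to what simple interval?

Take out 2 octaves (14 from the number): 18 − 14 = 4.
So a perfect eighteenth is 2 octaves plus a perfect fourth. The quality is unchanged.

perfect fourth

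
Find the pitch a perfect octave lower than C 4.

C 3

The letter stays C (same as the start), shifted an octave down.
A perfect octave is 12 semitones; 12 semitones down from C4 gives C3.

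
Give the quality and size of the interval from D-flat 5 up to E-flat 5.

D to E spans two letter names (D-E): a second.
The major second spans 2 semitones, and Db5 to Eb5 is exactly 2 semitones — so this is a major second.

M2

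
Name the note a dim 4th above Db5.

Gbb5

Four letter names up from D: G.
A diminished fourth spans 4 semitones, so from Db5 the target pitch is Gbb5.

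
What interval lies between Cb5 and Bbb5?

C to B spans seven letter names (C-D-E-F-G-A-B): a seventh.
At 10 semitones, Cb5→Bbb5 falls one short of a major seventh: minor.

m7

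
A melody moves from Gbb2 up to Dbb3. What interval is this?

perfect 5th

G to D spans five letter names (G-A-B-C-D) — that makes it a fifth of some quality.
Counting semitones, Gbb2→Dbb3 is 7, which is the perfect fifth.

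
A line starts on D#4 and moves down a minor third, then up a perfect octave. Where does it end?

B#4

D#4 down a minor third → B#3 (3 semitones).
A perfect octave up from B#3 is B#4.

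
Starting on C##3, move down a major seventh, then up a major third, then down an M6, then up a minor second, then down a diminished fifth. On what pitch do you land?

C##3 down a major seventh → D#2 (11 semitones).
D#2 up a major third → F##2 (4 semitones).
A major sixth down from F##2 is A#1.
Up a minor second from A#1: B1 (1 semitone up).
Down a diminished fifth from B1: E#1 (6 semitones down).

E#1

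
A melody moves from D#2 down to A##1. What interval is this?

Descending from D#2 to A##1 is the same interval as ascending A##1 to D#2.
A to D spans four letter names (A-B-C-D): a fourth.
The perfect fourth is 5 semitones; here we have 4, one semitone narrower: diminished.

diminished fourth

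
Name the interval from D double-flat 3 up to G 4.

D to G spans four letter names (D-E-F-G), plus an octave — that makes it an eleventh of some quality.
The perfect eleventh is 17 semitones; here we have 19, two semitones wider: doubly augmented.
(Equivalently, a compound doubly augmented fourth: a doubly augmented fourth plus an octave.)

doubly augmented eleventh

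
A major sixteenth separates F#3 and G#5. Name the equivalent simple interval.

Each octave removed subtracts seven from the number: 16 − 14 = 2.
That makes a major sixteenth a compound major second — 2 octaves plus a major second.

major second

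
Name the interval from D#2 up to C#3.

minor seventh

D to C spans seven letter names (D-E-F-G-A-B-C) — that makes it a seventh of some quality.
A major seventh would be 11 semitones, but D#2 to C#3 is 10 — one semitone narrower, making it a minor seventh.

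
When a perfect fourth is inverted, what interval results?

perfect fifth

The rule of nine gives the new number: 9 − 4 = 5, so a fourth becomes a fifth.
Quality inverts too: perfect stays perfect. That makes the inversion a perfect fifth.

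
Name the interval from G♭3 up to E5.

G to E spans six letter names (G-A-B-C-D-E), plus an octave: a thirteenth.
The major thirteenth is 21 semitones; here we have 22, one semitone wider: augmented.
(Equivalently, a compound augmented sixth: an augmented sixth plus an octave.)

augmented 13th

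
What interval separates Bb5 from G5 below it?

minor third

Descending from Bb5 to G5 is the same interval as ascending G5 to Bb5.
G to B spans three letter names (G-A-B): a third.
At 3 semitones, G5→Bb5 falls one short of a major third: minor.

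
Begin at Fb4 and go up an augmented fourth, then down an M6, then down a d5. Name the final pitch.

G3

An augmented fourth up from Fb4 is Bb4.
Bb4 down a major sixth → Db4 (9 semitones).
Down a diminished fifth from Db4: G3 (6 semitones down).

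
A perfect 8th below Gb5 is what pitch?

For an octave the letter name doesn't change: still G, an octave down.
A perfect octave spans 12 semitones, so from Gb5 the target pitch is Gb4.

Gb4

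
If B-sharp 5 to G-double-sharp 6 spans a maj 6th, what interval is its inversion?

minor third

Interval numbers invert to sum to nine: 6 + 3 = 9, so a sixth inverts to a third.
The quality also flips — major becomes minor — giving a minor third.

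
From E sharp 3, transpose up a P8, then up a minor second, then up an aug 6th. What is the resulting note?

Up a perfect octave from E#3: E#4 (12 semitones up).
Up a minor second from E#4: F#4 (1 semitone up).
An augmented sixth up from F#4 is D##5.

D double-sharp 5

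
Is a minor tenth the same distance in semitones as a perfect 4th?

A minor tenth is 15 semitones but a perfect fourth is 5 semitones — different sizes.

No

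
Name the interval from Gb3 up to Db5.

G to D spans five letter names (G-A-B-C-D), plus an octave, so the interval is some kind of twelfth.
Counting semitones, Gb3→Db5 is 19, which is the perfect twelfth.
(Equivalently, a compound perfect fifth: a perfect fifth plus an octave.)

perfect 12th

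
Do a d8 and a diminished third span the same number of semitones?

A diminished octave is 11 semitones but a diminished third is 2 semitones — different sizes.

No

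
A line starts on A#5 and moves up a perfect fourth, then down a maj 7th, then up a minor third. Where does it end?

G5

A perfect fourth up from A#5 is D#6.
D#6 down a major seventh → E5 (11 semitones).
A minor third up from E5 is G5.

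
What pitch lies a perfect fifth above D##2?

A##2

Five letter names up from D: A.
A perfect fifth spans 7 semitones, so from D##2 the target pitch is A##2.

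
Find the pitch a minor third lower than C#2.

A#1

Three letter names down from C: A.
Moving 3 semitones down from C#2 (the size of a minor third) reaches A#1.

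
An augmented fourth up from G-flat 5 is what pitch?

Four letter names up from G: C.
Moving 6 semitones up from Gb5 (the size of an augmented fourth) reaches C6.

C 6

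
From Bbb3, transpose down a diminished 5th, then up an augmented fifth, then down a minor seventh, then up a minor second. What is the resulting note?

Bbb3 down a diminished fifth → Eb3 (6 semitones).
Eb3 up an augmented fifth → B3 (8 semitones).
A minor seventh down from B3 is C#3.
Up a minor second from C#3: D3 (1 semitone up).

D3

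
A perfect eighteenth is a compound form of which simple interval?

perfect 4th

Take out 2 octaves (14 from the number): 18 − 14 = 4.
So a perfect eighteenth is 2 octaves plus a perfect fourth. The quality is unchanged.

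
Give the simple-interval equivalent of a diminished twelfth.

d5

Each octave removed subtracts seven from the number: 12 − 7 = 5.
So a diminished twelfth is an octave plus a diminished fifth. The quality is unchanged.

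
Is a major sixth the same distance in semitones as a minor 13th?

No

A major sixth is 9 semitones but a minor thirteenth is 20 semitones — different sizes.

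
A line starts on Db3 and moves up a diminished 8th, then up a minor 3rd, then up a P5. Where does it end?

A diminished octave up from Db3 is Dbb4.
Dbb4 up a minor third → Fbb4 (3 semitones).
A perfect fifth up from Fbb4 is Cbb5.

Cbb5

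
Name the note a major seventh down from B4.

C4

The seventh takes the letter from B down to C.
A major seventh is 11 semitones; 11 semitones down from B4 gives C4.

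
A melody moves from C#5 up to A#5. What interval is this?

C to A spans six letter names (C-D-E-F-G-A), so the interval is some kind of sixth.
The major sixth spans 9 semitones, and C#5 to A#5 is exactly 9 semitones — so this is a major sixth.

M6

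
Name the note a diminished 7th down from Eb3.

F#2

Seven letter names down from E: F.
A diminished seventh is 9 semitones; 9 semitones down from Eb3 gives F#2.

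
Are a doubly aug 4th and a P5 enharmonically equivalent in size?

Yes

A doubly augmented fourth spans 7 semitones, and a perfect fifth also spans 7 semitones — they're enharmonic.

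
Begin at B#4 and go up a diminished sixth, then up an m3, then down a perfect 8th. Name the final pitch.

Bb4

A diminished sixth up from B#4 is G5.
A minor third up from G5 is Bb5.
A perfect octave down from Bb5 is Bb4.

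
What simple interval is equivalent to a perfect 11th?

Subtracting seven from the interval number removes an octave: 11 − 7 = 4.
Quality carries through unchanged, so the simple form is a perfect fourth.

perfect 4th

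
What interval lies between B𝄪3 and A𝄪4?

B to A spans seven letter names (B-C-D-E-F-G-A) — that makes it a seventh of some quality.
B##3 to A##4 is 10 semitones, a half step short of the major seventh (11), so this is minor.

m7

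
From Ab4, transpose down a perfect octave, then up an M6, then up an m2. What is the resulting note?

Down a perfect octave from Ab4: Ab3 (12 semitones down).
A major sixth up from Ab3 is F4.
A minor second up from F4 is Gb4.

Gb4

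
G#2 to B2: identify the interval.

minor 3rd

G to B spans three letter names (G-A-B) — that makes it a third of some quality.
At 3 semitones, G#2→B2 falls one short of a major third: minor.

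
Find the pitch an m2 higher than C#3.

D3

Counting two letter names up from C lands on D.
A minor second is 1 semitone; 1 semitone up from C#3 gives D3.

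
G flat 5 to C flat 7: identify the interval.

P11

G to C spans four letter names (G-A-B-C), plus an octave — that makes it an eleventh of some quality.
The perfect eleventh spans 17 semitones, and Gb5 to Cb7 is exactly 17 semitones — so this is a perfect eleventh.
(Equivalently, a compound perfect fourth: a perfect fourth plus an octave.)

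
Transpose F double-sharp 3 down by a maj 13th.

The thirteenth's letter: F down six letter names plus an octave → A.
A major thirteenth spans 21 semitones, so from F##3 the target pitch is A#1.

A sharp 1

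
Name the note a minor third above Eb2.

Gb2

Three letter names up from E: G.
A minor third is 3 semitones; 3 semitones up from Eb2 gives Gb2.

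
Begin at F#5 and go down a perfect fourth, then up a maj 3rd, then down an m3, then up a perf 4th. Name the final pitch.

F#5 down a perfect fourth → C#5 (5 semitones).
Up a major third from C#5: E#5 (4 semitones up).
A minor third down from E#5 is C##5.
C##5 up a perfect fourth → F##5 (5 semitones).

F##5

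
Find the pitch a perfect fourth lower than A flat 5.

Four letter names down from A: E.
Moving 5 semitones down from Ab5 (the size of a perfect fourth) reaches Eb5.

E flat 5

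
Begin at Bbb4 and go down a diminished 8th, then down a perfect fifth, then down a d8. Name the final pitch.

Bbb4 down a diminished octave → Bb3 (11 semitones).
Bb3 down a perfect fifth → Eb3 (7 semitones).
Down a diminished octave from Eb3: E2 (11 semitones down).

E2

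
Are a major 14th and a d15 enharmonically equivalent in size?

Yes

A major fourteenth spans 23 semitones, and a diminished fifteenth also spans 23 semitones — they're enharmonic.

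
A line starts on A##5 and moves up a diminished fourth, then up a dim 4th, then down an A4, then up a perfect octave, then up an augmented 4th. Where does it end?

G7

A##5 up a diminished fourth → D#6 (4 semitones).
A diminished fourth up from D#6 is G6.
An augmented fourth down from G6 is Db6.
A perfect octave up from Db6 is Db7.
Up an augmented fourth from Db7: G7 (6 semitones up).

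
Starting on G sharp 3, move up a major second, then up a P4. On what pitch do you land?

Up a major second from G#3: A#3 (2 semitones up).
A#3 up a perfect fourth → D#4 (5 semitones).

D sharp 4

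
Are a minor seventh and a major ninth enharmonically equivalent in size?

A minor seventh is 10 semitones but a major ninth is 14 semitones — different sizes.

No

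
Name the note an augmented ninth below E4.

Counting two letter names plus an octave down from E lands on D.
An augmented ninth is 15 semitones; 15 semitones down from E4 gives Db3.

Db3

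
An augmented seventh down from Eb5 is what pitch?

Fbb4

Counting seven letter names down from E lands on F.
An augmented seventh is 12 semitones; 12 semitones down from Eb5 gives Fbb4.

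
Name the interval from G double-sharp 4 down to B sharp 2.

major 13th

Descending from G##4 to B#2 is the same interval as ascending B#2 to G##4.
B to G spans six letter names (B-C-D-E-F-G), plus an octave, so the interval is some kind of thirteenth.
Counting semitones, B#2→G##4 is 21, which is the major thirteenth.
(Equivalently, a compound major sixth: a major sixth plus an octave.)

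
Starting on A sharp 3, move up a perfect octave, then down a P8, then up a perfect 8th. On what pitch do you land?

Up a perfect octave from A#3: A#4 (12 semitones up).
A perfect octave down from A#4 is A#3.
A perfect octave up from A#3 is A#4.

A sharp 4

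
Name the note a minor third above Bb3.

Counting three letter names up from B lands on D.
A minor third spans 3 semitones, so from Bb3 the target pitch is Db4.

Db4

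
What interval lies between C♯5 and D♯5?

M2

C to D spans two letter names (C-D) — that makes it a second of some quality.
The major second spans 2 semitones, and C#5 to D#5 is exactly 2 semitones — so this is a major second.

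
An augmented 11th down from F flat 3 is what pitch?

Four letters down from F (plus an octave) reaches C.
An augmented eleventh spans 18 semitones, so from Fb3 the target pitch is Cbb2.

C double-flat 2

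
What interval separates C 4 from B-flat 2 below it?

major ninth

Descending from C4 to Bb2 is the same interval as ascending Bb2 to C4.
B to C spans two letter names (B-C), plus an octave: a ninth.
The major ninth spans 14 semitones, and Bb2 to C4 is exactly 14 semitones — so this is a major ninth.
(Equivalently, a compound major second: a major second plus an octave.)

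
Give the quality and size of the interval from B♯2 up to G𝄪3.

B to G spans six letter names (B-C-D-E-F-G), so the interval is some kind of sixth.
The major sixth spans 9 semitones, and B#2 to G##3 is exactly 9 semitones — so this is a major sixth.

major sixth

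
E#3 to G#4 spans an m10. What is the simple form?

minor third

Take out an octave (7 from the number): 10 − 7 = 3.
Quality carries through unchanged, so the simple form is a minor third.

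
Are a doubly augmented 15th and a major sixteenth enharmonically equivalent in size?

Both span 26 semitones: a doubly augmented fifteenth and a major sixteenth are the same chromatic distance.

Yes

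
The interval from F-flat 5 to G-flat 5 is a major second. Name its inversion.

The rule of nine gives the new number: 9 − 2 = 7, so a second becomes a seventh.
The quality also flips — major becomes minor — giving a minor seventh.

minor 7th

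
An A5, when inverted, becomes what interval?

Interval numbers invert to sum to nine: 5 + 4 = 9, so a fifth inverts to a fourth.
Quality inverts too: augmented becomes diminished. That makes the inversion a diminished fourth.

diminished fourth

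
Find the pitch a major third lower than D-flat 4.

B-double-flat 3

The third takes the letter from D down to B.
A major third spans 4 semitones, so from Db4 the target pitch is Bbb3.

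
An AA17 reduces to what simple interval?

doubly augmented third

Subtracting seven from the interval number removes an octave: 17 − 14 = 3.
That makes a doubly augmented seventeenth a compound doubly augmented third — 2 octaves plus a doubly augmented third.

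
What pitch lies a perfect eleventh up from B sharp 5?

E sharp 7

The eleventh's letter: B up four letter names plus an octave → E.
A perfect eleventh is 17 semitones; 17 semitones up from B#5 gives E#7.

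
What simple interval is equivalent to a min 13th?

Take out an octave (7 from the number): 13 − 7 = 6.
So a minor thirteenth is an octave plus a minor sixth. The quality is unchanged.

minor sixth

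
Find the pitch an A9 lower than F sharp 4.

E flat 3

Two letters down from F (plus an octave) reaches E.
Moving 15 semitones down from F#4 (the size of an augmented ninth) reaches Eb3.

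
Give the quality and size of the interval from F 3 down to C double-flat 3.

doubly augmented fourth

Descending from F3 to Cbb3 is the same interval as ascending Cbb3 to F3.
C to F spans four letter names (C-D-E-F), so the interval is some kind of fourth.
A perfect fourth would be 5 semitones; Cbb3 to F3 is 7, two semitones wider, so the interval is doubly augmented.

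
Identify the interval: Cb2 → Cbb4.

C to C is the same letter name, plus 2 octaves, so the interval is some kind of fifteenth.
Cb2 to Cbb4 spans 23 semitones — one semitone narrower than the perfect fifteenth (24) — giving a diminished fifteenth.
(Equivalently, a compound diminished octave: a diminished octave plus an octave.)

diminished fifteenth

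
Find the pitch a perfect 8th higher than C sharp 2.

C sharp 3

The letter stays C (same as the start), shifted an octave up.
Moving 12 semitones up from C#2 (the size of a perfect octave) reaches C#3.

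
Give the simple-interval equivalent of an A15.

A8

Subtracting seven from the interval number removes an octave: 15 − 7 = 8.
Quality carries through unchanged, so the simple form is an augmented octave.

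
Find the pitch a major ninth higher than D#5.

Two letters up from D (plus an octave) reaches E.
A major ninth spans 14 semitones, so from D#5 the target pitch is E#6.

E#6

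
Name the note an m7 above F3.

The seventh takes the letter from F up to E.
A minor seventh is 10 semitones; 10 semitones up from F3 gives Eb4.

Eb4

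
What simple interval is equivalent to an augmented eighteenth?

augmented fourth

Subtracting seven from the interval number removes an octave: 18 − 14 = 4.
That makes an augmented eighteenth a compound augmented fourth — 2 octaves plus an augmented fourth.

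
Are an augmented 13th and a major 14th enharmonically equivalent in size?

No

An augmented thirteenth spans 22 semitones; a major fourteenth spans 23 semitones. They differ by 1.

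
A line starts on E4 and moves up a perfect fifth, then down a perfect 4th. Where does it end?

F#4

E4 up a perfect fifth → B4 (7 semitones).
Down a perfect fourth from B4: F#4 (5 semitones down).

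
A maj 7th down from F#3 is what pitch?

G2

The seventh takes the letter from F down to G.
A major seventh spans 11 semitones, so from F#3 the target pitch is G2.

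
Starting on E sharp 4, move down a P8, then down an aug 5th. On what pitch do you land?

A 2

E#4 down a perfect octave → E#3 (12 semitones).
An augmented fifth down from E#3 is A2.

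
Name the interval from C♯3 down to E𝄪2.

diminished sixth

Descending from C#3 to E##2 is the same interval as ascending E##2 to C#3.
E to C spans six letter names (E-F-G-A-B-C): a sixth.
The major sixth is 9 semitones; here we have 7, two semitones narrower: diminished.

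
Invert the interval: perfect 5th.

The rule of nine gives the new number: 9 − 5 = 4, so a fifth becomes a fourth.
And perfect stays perfect under inversion, so we get a perfect fourth.

perfect 4th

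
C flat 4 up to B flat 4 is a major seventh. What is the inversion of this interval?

minor 2nd

Inverted interval numbers add to nine, so a seventh pairs with a second (7 + 2 = 9).
The quality also flips — major becomes minor — giving a minor second.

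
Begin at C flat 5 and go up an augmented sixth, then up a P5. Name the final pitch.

Up an augmented sixth from Cb5: A5 (10 semitones up).
A perfect fifth up from A5 is E6.

E 6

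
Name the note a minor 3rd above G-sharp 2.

B 2

Counting three letter names up from G lands on B.
A minor third spans 3 semitones, so from G#2 the target pitch is B2.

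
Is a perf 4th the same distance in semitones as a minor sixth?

No

5 semitones (perfect fourth) vs 8 semitones (minor sixth): not equal.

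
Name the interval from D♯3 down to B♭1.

augmented 10th

Descending from D#3 to Bb1 is the same interval as ascending Bb1 to D#3.
B to D spans three letter names (B-C-D), plus an octave, so the interval is some kind of tenth.
The major tenth is 16 semitones; here we have 17, one semitone wider: augmented.
(Equivalently, a compound augmented third: an augmented third plus an octave.)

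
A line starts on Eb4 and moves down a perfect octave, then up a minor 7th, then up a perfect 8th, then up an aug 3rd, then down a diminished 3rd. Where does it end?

D##5

Eb4 down a perfect octave → Eb3 (12 semitones).
Up a minor seventh from Eb3: Db4 (10 semitones up).
A perfect octave up from Db4 is Db5.
An augmented third up from Db5 is F#5.
A diminished third down from F#5 is D##5.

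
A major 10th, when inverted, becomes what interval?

m6

First reduce the compound major tenth to its simple form, a major third.
The rule of nine gives the new number: 9 − 3 = 6, so a third becomes a sixth.
Quality inverts too: major becomes minor. That makes the inversion a minor sixth.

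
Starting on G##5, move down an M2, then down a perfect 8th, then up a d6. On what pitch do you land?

D5

Down a major second from G##5: F##5 (2 semitones down).
Down a perfect octave from F##5: F##4 (12 semitones down).
Up a diminished sixth from F##4: D5 (7 semitones up).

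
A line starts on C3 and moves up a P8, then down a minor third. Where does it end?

Up a perfect octave from C3: C4 (12 semitones up).
Down a minor third from C4: A3 (3 semitones down).

A3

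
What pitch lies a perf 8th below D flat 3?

The letter stays D (same as the start), shifted an octave down.
A perfect octave is 12 semitones; 12 semitones down from Db3 gives Db2.

D flat 2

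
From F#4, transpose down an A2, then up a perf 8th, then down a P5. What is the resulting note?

An augmented second down from F#4 is Eb4.
A perfect octave up from Eb4 is Eb5.
Eb5 down a perfect fifth → Ab4 (7 semitones).

Ab4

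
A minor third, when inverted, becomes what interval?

M6

The rule of nine gives the new number: 9 − 3 = 6, so a third becomes a sixth.
The quality also flips — minor becomes major — giving a major sixth.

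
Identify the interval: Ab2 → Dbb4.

d11

A to D spans four letter names (A-B-C-D), plus an octave — that makes it an eleventh of some quality.
A perfect eleventh would be 17 semitones; Ab2 to Dbb4 is 16, one semitone narrower, so the interval is diminished.
(Equivalently, a compound diminished fourth: a diminished fourth plus an octave.)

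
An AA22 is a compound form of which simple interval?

Take out 2 octaves (14 from the number): 22 − 14 = 8.
So a doubly augmented twenty-second is 2 octaves plus a doubly augmented octave. The quality is unchanged.

AA8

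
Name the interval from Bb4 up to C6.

B to C spans two letter names (B-C), plus an octave: a ninth.
Bb4 to C6 is 14 semitones, matching the major ninth exactly, so the quality is major.
(Equivalently, a compound major second: a major second plus an octave.)

major ninth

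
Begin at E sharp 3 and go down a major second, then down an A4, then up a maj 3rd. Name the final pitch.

A major second down from E#3 is D#3.
Down an augmented fourth from D#3: A2 (6 semitones down).
A major third up from A2 is C#3.

C sharp 3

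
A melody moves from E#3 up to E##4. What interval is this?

augmented octave

E to E is the same letter name, plus an octave: an octave.
E#3 to E##4 spans 13 semitones — one semitone wider than the perfect octave (12) — giving an augmented octave.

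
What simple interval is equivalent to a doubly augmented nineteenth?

Each octave removed subtracts seven from the number: 19 − 14 = 5.
That makes a doubly augmented nineteenth a compound doubly augmented fifth — 2 octaves plus a doubly augmented fifth.

doubly augmented 5th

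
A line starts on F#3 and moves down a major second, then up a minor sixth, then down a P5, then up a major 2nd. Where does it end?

G3

F#3 down a major second → E3 (2 semitones).
Up a minor sixth from E3: C4 (8 semitones up).
C4 down a perfect fifth → F3 (7 semitones).
A major second up from F3 is G3.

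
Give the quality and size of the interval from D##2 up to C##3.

minor seventh

D to C spans seven letter names (D-E-F-G-A-B-C) — that makes it a seventh of some quality.
A major seventh would be 11 semitones, but D##2 to C##3 is 10 — one semitone narrower, making it a minor seventh.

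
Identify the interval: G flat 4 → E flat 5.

major sixth

G to E spans six letter names (G-A-B-C-D-E): a sixth.
The major sixth spans 9 semitones, and Gb4 to Eb5 is exactly 9 semitones — so this is a major sixth.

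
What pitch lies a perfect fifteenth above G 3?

G 5

For a fifteenth the letter name doesn't change: still G, two octaves up.
Moving 24 semitones up from G3 (the size of a perfect fifteenth) reaches G5.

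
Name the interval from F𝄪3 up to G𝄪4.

F to G spans two letter names (F-G), plus an octave, so the interval is some kind of ninth.
The major ninth spans 14 semitones, and F##3 to G##4 is exactly 14 semitones — so this is a major ninth.
(Equivalently, a compound major second: a major second plus an octave.)

major ninth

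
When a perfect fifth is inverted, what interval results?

Inverted interval numbers add to nine, so a fifth pairs with a fourth (5 + 4 = 9).
The quality also flips — perfect stays perfect — giving a perfect fourth.

perfect fourth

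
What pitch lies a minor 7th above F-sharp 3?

E 4

The seventh takes the letter from F up to E.
Moving 10 semitones up from F#3 (the size of a minor seventh) reaches E4.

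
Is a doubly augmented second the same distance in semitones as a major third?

Yes

Both span 4 semitones: a doubly augmented second and a major third are the same chromatic distance.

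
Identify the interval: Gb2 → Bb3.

major tenth

G to B spans three letter names (G-A-B), plus an octave — that makes it a tenth of some quality.
Counting semitones, Gb2→Bb3 is 16, which is the major tenth.
(Equivalently, a compound major third: a major third plus an octave.)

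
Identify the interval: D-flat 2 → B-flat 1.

minor 3rd

Descending from Db2 to Bb1 is the same interval as ascending Bb1 to Db2.
B to D spans three letter names (B-C-D) — that makes it a third of some quality.
A major third would be 4 semitones, but Bb1 to Db2 is 3 — one semitone narrower, making it a minor third.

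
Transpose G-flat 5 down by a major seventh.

A-double-flat 4

Counting seven letter names down from G lands on A.
Moving 11 semitones down from Gb5 (the size of a major seventh) reaches Abb4.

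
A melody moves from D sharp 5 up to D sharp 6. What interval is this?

D to D is the same letter name, plus an octave, so the interval is some kind of octave.
Counting semitones, D#5→D#6 is 12, which is the perfect octave.

perfect octave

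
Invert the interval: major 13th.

m3

First reduce the compound major thirteenth to its simple form, a major sixth.
Inverted interval numbers add to nine, so a sixth pairs with a third (6 + 3 = 9).
The quality also flips — major becomes minor — giving a minor third.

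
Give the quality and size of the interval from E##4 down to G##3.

Descending from E##4 to G##3 is the same interval as ascending G##3 to E##4.
G to E spans six letter names (G-A-B-C-D-E), so the interval is some kind of sixth.
G##3 to E##4 is 9 semitones, matching the major sixth exactly, so the quality is major.

major sixth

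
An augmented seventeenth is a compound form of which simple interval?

augmented third

Take out 2 octaves (14 from the number): 17 − 14 = 3.
So an augmented seventeenth is 2 octaves plus an augmented third. The quality is unchanged.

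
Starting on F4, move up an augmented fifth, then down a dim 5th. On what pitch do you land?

Up an augmented fifth from F4: C#5 (8 semitones up).
Down a diminished fifth from C#5: F##4 (6 semitones down).

F##4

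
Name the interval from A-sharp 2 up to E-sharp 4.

P12

A to E spans five letter names (A-B-C-D-E), plus an octave: a twelfth.
The perfect twelfth spans 19 semitones, and A#2 to E#4 is exactly 19 semitones — so this is a perfect twelfth.
(Equivalently, a compound perfect fifth: a perfect fifth plus an octave.)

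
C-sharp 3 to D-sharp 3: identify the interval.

M2

C to D spans two letter names (C-D) — that makes it a second of some quality.
The major second spans 2 semitones, and C#3 to D#3 is exactly 2 semitones — so this is a major second.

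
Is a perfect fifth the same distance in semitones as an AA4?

A perfect fifth spans 7 semitones, and a doubly augmented fourth also spans 7 semitones — they're enharmonic.

Yes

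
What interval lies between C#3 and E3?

C to E spans three letter names (C-D-E): a third.
At 3 semitones, C#3→E3 falls one short of a major third: minor.

minor third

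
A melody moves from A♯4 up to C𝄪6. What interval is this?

A to C spans three letter names (A-B-C), plus an octave — that makes it a tenth of some quality.
Counting semitones, A#4→C##6 is 16, which is the major tenth.
(Equivalently, a compound major third: a major third plus an octave.)

major tenth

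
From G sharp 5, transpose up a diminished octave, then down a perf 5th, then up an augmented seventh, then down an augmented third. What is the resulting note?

Up a diminished octave from G#5: G6 (11 semitones up).
Down a perfect fifth from G6: C6 (7 semitones down).
Up an augmented seventh from C6: B#6 (12 semitones up).
An augmented third down from B#6 is G6.

G 6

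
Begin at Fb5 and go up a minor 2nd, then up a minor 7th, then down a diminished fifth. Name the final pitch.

Fb5 up a minor second → Gbb5 (1 semitone).
Up a minor seventh from Gbb5: Fbb6 (10 semitones up).
Fbb6 down a diminished fifth → Bbb5 (6 semitones).

Bbb5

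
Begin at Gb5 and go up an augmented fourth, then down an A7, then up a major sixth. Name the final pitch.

An augmented fourth up from Gb5 is C6.
An augmented seventh down from C6 is Dbb5.
Up a major sixth from Dbb5: Bbb5 (9 semitones up).

Bbb5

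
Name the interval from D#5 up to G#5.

D to G spans four letter names (D-E-F-G) — that makes it a fourth of some quality.
The perfect fourth spans 5 semitones, and D#5 to G#5 is exactly 5 semitones — so this is a perfect fourth.

perfect 4th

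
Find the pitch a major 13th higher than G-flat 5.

E-flat 7

Counting six letter names plus an octave up from G lands on E.
A major thirteenth is 21 semitones; 21 semitones up from Gb5 gives Eb7.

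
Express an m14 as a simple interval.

Take out an octave (7 from the number): 14 − 7 = 7.
So a minor fourteenth is an octave plus a minor seventh. The quality is unchanged.

m7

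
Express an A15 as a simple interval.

Subtracting seven from the interval number removes an octave: 15 − 7 = 8.
So an augmented fifteenth is an octave plus an augmented octave. The quality is unchanged.

augmented 8th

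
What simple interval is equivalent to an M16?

Subtracting seven from the interval number removes an octave: 16 − 14 = 2.
So a major sixteenth is 2 octaves plus a major second. The quality is unchanged.

M2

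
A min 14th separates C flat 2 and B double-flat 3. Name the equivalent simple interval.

Each octave removed subtracts seven from the number: 14 − 7 = 7.
So a minor fourteenth is an octave plus a minor seventh. The quality is unchanged.

m7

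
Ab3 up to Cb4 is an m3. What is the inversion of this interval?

major sixth

The rule of nine gives the new number: 9 − 3 = 6, so a third becomes a sixth.
Quality inverts too: minor becomes major. That makes the inversion a major sixth.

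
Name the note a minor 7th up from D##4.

C##5

Seven letter names up from D: C.
Moving 10 semitones up from D##4 (the size of a minor seventh) reaches C##5.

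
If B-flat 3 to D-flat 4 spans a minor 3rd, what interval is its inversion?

Interval numbers invert to sum to nine: 3 + 6 = 9, so a third inverts to a sixth.
The quality also flips — minor becomes major — giving a major sixth.

major sixth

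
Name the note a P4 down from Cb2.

Gb1

Four letter names down from C: G.
Moving 5 semitones down from Cb2 (the size of a perfect fourth) reaches Gb1.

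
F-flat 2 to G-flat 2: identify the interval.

F to G spans two letter names (F-G) — that makes it a second of some quality.
Fb2 to Gb2 is 2 semitones, matching the major second exactly, so the quality is major.

M2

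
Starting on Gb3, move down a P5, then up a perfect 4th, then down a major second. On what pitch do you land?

Ebb3

A perfect fifth down from Gb3 is Cb3.
A perfect fourth up from Cb3 is Fb3.
Fb3 down a major second → Ebb3 (2 semitones).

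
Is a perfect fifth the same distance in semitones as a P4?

A perfect fifth is 7 semitones but a perfect fourth is 5 semitones — different sizes.

No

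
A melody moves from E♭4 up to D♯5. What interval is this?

augmented seventh

E to D spans seven letter names (E-F-G-A-B-C-D): a seventh.
A major seventh would be 11 semitones; Eb4 to D#5 is 12, one semitone wider, so the interval is augmented.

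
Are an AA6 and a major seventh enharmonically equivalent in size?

Yes

Both span 11 semitones: a doubly augmented sixth and a major seventh are the same chromatic distance.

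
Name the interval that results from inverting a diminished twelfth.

augmented 4th

First reduce the compound diminished twelfth to its simple form, a diminished fifth.
The rule of nine gives the new number: 9 − 5 = 4, so a fifth becomes a fourth.
The quality also flips — diminished becomes augmented — giving an augmented fourth.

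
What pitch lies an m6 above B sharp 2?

G sharp 3

The sixth takes the letter from B up to G.
A minor sixth spans 8 semitones, so from B#2 the target pitch is G#3.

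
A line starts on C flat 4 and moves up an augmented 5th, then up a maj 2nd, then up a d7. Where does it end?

G flat 5

Up an augmented fifth from Cb4: G4 (8 semitones up).
A major second up from G4 is A4.
Up a diminished seventh from A4: Gb5 (9 semitones up).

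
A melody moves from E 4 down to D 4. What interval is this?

major second

Descending from E4 to D4 is the same interval as ascending D4 to E4.
D to E spans two letter names (D-E): a second.
D4 to E4 is 2 semitones, matching the major second exactly, so the quality is major.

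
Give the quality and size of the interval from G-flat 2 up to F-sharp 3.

G to F spans seven letter names (G-A-B-C-D-E-F): a seventh.
Gb2 to F#3 spans 12 semitones — one semitone wider than the major seventh (11) — giving an augmented seventh.

augmented 7th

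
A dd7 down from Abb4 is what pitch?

Seven letter names down from A: B.
A doubly diminished seventh spans 8 semitones, so from Abb4 the target pitch is B3.

B3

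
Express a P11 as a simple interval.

perfect fourth

Subtracting seven from the interval number removes an octave: 11 − 7 = 4.
That makes a perfect eleventh a compound perfect fourth — an octave plus a perfect fourth.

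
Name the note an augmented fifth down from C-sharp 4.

F 3

The fifth takes the letter from C down to F.
An augmented fifth is 8 semitones; 8 semitones down from C#4 gives F3.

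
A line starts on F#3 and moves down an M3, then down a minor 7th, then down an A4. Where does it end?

F#3 down a major third → D3 (4 semitones).
A minor seventh down from D3 is E2.
E2 down an augmented fourth → Bb1 (6 semitones).

Bb1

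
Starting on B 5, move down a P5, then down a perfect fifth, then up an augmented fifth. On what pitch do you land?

B5 down a perfect fifth → E5 (7 semitones).
A perfect fifth down from E5 is A4.
A4 up an augmented fifth → E#5 (8 semitones).

E sharp 5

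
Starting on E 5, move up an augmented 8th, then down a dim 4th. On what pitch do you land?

An augmented octave up from E5 is E#6.
Down a diminished fourth from E#6: B##5 (4 semitones down).

B double-sharp 5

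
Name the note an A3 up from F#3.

Counting three letter names up from F lands on A.
Moving 5 semitones up from F#3 (the size of an augmented third) reaches A##3.

A##3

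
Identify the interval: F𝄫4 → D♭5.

F to D spans six letter names (F-G-A-B-C-D), so the interval is some kind of sixth.
A major sixth would be 9 semitones; Fbb4 to Db5 is 10, one semitone wider, so the interval is augmented.

A6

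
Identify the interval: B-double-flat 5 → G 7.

augmented thirteenth

B to G spans six letter names (B-C-D-E-F-G), plus an octave, so the interval is some kind of thirteenth.
Bbb5 to G7 spans 22 semitones — one semitone wider than the major thirteenth (21) — giving an augmented thirteenth.
(Equivalently, a compound augmented sixth: an augmented sixth plus an octave.)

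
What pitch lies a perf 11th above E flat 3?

Counting four letter names plus an octave up from E lands on A.
Moving 17 semitones up from Eb3 (the size of a perfect eleventh) reaches Ab4.

A flat 4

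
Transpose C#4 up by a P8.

C#5

The letter stays C (same as the start), shifted an octave up.
A perfect octave spans 12 semitones, so from C#4 the target pitch is C#5.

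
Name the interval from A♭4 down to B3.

Descending from Ab4 to B3 is the same interval as ascending B3 to Ab4.
B to A spans seven letter names (B-C-D-E-F-G-A), so the interval is some kind of seventh.
The major seventh is 11 semitones; here we have 9, two semitones narrower: diminished.

d7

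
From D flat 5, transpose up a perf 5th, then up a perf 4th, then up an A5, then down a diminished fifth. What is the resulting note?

D sharp 6

A perfect fifth up from Db5 is Ab5.
Up a perfect fourth from Ab5: Db6 (5 semitones up).
Db6 up an augmented fifth → A6 (8 semitones).
A6 down a diminished fifth → D#6 (6 semitones).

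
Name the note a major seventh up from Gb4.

F5

Counting seven letter names up from G lands on F.
A major seventh is 11 semitones; 11 semitones up from Gb4 gives F5.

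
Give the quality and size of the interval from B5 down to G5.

major 3rd

Descending from B5 to G5 is the same interval as ascending G5 to B5.
G to B spans three letter names (G-A-B): a third.
G5 to B5 is 4 semitones, matching the major third exactly, so the quality is major.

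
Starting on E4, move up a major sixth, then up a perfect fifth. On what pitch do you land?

A major sixth up from E4 is C#5.
A perfect fifth up from C#5 is G#5.

G#5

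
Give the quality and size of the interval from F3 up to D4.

F to D spans six letter names (F-G-A-B-C-D) — that makes it a sixth of some quality.
The major sixth spans 9 semitones, and F3 to D4 is exactly 9 semitones — so this is a major sixth.

major sixth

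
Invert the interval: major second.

m7

Interval numbers invert to sum to nine: 2 + 7 = 9, so a second inverts to a seventh.
And major becomes minor under inversion, so we get a minor seventh.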